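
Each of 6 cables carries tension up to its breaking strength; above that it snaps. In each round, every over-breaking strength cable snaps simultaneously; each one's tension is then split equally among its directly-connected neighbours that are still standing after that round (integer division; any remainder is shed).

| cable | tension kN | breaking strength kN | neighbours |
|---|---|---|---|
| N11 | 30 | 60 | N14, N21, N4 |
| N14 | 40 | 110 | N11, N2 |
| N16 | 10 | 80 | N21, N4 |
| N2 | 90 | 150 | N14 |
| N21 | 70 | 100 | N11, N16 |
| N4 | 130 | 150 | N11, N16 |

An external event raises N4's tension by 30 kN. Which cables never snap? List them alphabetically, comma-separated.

N14, N2

Round 1 — N4 at 160 > 150. N4 snaps.
  N4 sheds 160 kN to N11, N16: 80 each.
    N11: 30+80 = 110 > 60
    N16: 10+80 = 90 > 80
Round 2 — N11, N16 snap.
  N11 sheds 110 kN to N14, N21: 55 each.
    N14: 40+55 = 95 ≤ 110
    N21: 70+55 = 125 > 100
  N16 sheds 90 kN to N21: 90 each.
    N21: 125+90 = 215 > 100
Round 3 — N21 snaps.
  N21 sheds 215 kN: no online neighbours, lost.
No further breaks.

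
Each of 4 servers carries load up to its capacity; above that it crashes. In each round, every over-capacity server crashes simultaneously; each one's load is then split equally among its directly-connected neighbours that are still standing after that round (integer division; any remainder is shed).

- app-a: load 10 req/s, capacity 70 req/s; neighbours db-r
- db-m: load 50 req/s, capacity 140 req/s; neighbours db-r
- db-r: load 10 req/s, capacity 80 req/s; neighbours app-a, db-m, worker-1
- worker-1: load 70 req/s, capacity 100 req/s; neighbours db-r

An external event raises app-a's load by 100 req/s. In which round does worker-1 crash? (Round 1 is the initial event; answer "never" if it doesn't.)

Round 1 — app-a at 110 > 70. app-a crashes.
  app-a sheds 110 req/s to db-r: 110 each.
    db-r: 10+110 = 120 > 80
Round 2 — db-r crashes.
  db-r sheds 120 req/s to db-m, worker-1: 60 each.
    db-m: 50+60 = 110 ≤ 140
    worker-1: 70+60 = 130 > 100
Round 3 — worker-1 crashes.
  worker-1 sheds 130 req/s: no online neighbours, lost.
No further crashes.

3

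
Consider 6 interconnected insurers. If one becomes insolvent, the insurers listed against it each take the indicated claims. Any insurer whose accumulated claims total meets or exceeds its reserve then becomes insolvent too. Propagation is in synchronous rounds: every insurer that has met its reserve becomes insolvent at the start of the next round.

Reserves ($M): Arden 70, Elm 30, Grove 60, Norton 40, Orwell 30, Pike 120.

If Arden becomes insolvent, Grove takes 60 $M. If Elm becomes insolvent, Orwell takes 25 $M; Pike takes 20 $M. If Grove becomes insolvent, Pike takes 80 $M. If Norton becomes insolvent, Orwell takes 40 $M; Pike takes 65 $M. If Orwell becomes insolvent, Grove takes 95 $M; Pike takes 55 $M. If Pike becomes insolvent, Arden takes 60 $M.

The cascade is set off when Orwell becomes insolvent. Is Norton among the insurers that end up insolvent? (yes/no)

no

Round 1 — Orwell becomes insolvent (initial).
  Grove: +95 → 95 ≥ 60
  Pike: +55 → 55 < 120
Round 2 — Grove becomes insolvent.
  Pike: +80 → 135 ≥ 120
Round 3 — Pike becomes insolvent.
  Arden: +60 → 60 < 70
No further insolvencies.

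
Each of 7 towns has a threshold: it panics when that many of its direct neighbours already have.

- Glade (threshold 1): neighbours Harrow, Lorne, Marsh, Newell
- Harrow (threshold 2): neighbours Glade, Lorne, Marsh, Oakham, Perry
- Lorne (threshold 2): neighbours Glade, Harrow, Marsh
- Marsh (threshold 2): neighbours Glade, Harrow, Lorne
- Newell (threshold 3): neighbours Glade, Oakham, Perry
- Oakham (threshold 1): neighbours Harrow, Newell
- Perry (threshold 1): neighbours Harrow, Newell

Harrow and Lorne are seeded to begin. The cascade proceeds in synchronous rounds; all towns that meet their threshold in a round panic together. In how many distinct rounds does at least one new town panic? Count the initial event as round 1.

Round 1 — Harrow, Lorne panic (initial).
Round 2 — checking thresholds:
  Glade: 2 of 4 neighbours ≥ 1, panics.
  Marsh: 2 of 3 neighbours ≥ 2, panics.
  Oakham: 1 of 2 neighbours ≥ 1, panics.
  Perry: 1 of 2 neighbours ≥ 1, panics.
Round 3 — checking thresholds:
  Newell: 3 of 3 neighbours ≥ 3, panics.
Round 4 — no new panics; cascade stops.

3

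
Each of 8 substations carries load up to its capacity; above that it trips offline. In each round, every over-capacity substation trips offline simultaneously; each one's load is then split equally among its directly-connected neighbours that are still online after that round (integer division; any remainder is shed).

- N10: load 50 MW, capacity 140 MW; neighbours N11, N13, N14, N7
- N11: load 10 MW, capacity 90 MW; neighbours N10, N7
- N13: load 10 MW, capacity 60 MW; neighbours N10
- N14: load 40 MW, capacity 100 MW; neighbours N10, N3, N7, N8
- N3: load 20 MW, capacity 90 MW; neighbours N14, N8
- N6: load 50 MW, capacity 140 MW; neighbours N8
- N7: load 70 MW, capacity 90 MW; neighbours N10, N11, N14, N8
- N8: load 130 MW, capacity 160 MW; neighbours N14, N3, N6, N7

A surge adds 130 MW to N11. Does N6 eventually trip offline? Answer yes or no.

no

Round 1 — N11 at 140 > 90. N11 trips offline.
  N11 sheds 140 MW to N10, N7: 70 each.
    N10: 50+70 = 120 ≤ 140
    N7: 70+70 = 140 > 90
Round 2 — N7 trips offline.
  N7 sheds 140 MW to N10, N14, N8: 46 each (2 lost).
    N10: 120+46 = 166 > 140
    N14: 40+46 = 86 ≤ 100
    N8: 130+46 = 176 > 160
Round 3 — N10, N8 trip offline.
  N10 sheds 166 MW to N13, N14: 83 each.
    N13: 10+83 = 93 > 60
    N14: 86+83 = 169 > 100
  N8 sheds 176 MW to N14, N3, N6: 58 each (2 lost).
    N14: 169+58 = 227 > 100
    N3: 20+58 = 78 ≤ 90
    N6: 50+58 = 108 ≤ 140
Round 4 — N13, N14 trip offline.
  N13 sheds 93 MW: no online neighbours, lost.
  N14 sheds 227 MW to N3: 227 each.
    N3: 78+227 = 305 > 90
Round 5 — N3 trips offline.
  N3 sheds 305 MW: no online neighbours, lost.
No further trips.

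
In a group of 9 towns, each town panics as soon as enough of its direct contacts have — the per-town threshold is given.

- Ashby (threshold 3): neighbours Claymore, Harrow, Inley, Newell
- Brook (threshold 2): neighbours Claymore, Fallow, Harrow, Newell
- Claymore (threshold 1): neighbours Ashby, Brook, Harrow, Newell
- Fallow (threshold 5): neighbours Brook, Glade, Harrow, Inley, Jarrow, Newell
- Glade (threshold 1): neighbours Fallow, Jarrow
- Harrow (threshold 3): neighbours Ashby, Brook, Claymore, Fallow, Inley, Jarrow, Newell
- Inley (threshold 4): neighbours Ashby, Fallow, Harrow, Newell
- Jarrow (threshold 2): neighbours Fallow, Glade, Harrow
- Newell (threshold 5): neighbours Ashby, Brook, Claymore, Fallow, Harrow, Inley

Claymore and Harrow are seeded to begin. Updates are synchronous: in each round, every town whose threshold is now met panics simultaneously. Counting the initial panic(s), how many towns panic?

3

Round 1 — Claymore, Harrow panic (initial).
Round 2 — checking thresholds:
  Ashby: 2 of 4 neighbours < 3, not yet.
  Brook: 2 of 4 neighbours ≥ 2, panics.
  Fallow: 1 of 6 neighbours < 5, not yet.
  Inley: 1 of 4 neighbours < 4, not yet.
  Jarrow: 1 of 3 neighbours < 2, not yet.
  Newell: 2 of 6 neighbours < 5, not yet.
Round 3 — no new panics; cascade stops.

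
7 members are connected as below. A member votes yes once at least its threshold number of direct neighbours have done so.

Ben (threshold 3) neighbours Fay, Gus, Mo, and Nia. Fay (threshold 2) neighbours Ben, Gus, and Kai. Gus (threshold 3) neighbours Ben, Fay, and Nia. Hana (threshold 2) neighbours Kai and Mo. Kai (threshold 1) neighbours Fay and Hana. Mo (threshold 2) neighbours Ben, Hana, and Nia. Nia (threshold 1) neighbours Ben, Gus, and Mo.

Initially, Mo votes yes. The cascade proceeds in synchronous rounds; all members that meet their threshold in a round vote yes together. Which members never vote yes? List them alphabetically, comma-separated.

Round 1 — Mo votes yes (initial).
Round 2 — checking thresholds:
  Ben: 1 of 4 neighbours < 3, below threshold.
  Hana: 1 of 2 neighbours < 2, below threshold.
  Nia: 1 of 3 neighbours ≥ 1, votes yes.
Round 3 — no new yes votes; cascade stops.

Ben, Fay, Gus, Hana, Kai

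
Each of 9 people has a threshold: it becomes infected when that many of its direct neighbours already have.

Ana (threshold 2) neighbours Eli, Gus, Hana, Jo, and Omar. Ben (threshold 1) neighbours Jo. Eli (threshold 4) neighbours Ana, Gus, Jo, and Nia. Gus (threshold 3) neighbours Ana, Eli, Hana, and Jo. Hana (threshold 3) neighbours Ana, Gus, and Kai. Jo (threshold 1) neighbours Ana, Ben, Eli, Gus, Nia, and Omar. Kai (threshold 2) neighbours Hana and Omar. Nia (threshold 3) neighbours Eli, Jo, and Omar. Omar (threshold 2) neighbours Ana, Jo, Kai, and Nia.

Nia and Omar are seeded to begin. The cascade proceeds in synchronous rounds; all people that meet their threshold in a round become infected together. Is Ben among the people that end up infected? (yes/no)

Round 1 — Nia, Omar become infected (initial).
Round 2 — checking thresholds:
  Ana: 1 of 5 neighbours < 2, not yet.
  Eli: 1 of 4 neighbours < 4, not yet.
  Jo: 2 of 6 neighbours ≥ 1, becomes infected.
  Kai: 1 of 2 neighbours < 2, not yet.
Round 3 — checking thresholds:
  Ana: 2 of 5 neighbours ≥ 2, becomes infected.
  Ben: 1 of 1 neighbours ≥ 1, becomes infected.
  Eli: 2 of 4 neighbours < 4, not yet.
  Gus: 1 of 4 neighbours < 3, not yet.
  Kai: 1 of 2 neighbours < 2, not yet.
Round 4 — no new infections; cascade stops.

yes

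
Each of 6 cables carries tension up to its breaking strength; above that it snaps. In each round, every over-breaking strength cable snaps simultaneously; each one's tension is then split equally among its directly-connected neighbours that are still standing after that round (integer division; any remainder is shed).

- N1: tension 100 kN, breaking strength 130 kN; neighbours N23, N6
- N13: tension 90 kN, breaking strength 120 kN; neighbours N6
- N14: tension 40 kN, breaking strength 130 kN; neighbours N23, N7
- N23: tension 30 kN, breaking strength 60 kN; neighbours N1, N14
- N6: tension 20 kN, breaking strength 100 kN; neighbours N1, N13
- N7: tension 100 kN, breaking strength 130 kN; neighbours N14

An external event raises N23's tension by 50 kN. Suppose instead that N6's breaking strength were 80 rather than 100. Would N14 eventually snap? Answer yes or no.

With N6's breaking strength at 80:
Round 1 — N23 at 80 > 60. N23 snaps.
  N23 sheds 80 kN to N1, N14: 40 each.
    N1: 100+40 = 140 > 130
    N14: 40+40 = 80 ≤ 130
Round 2 — N1 snaps.
  N1 sheds 140 kN to N6: 140 each.
    N6: 20+140 = 160 > 80
Round 3 — N6 snaps.
  N6 sheds 160 kN to N13: 160 each.
    N13: 90+160 = 250 > 120
Round 4 — N13 snaps.
  N13 sheds 250 kN: no online neighbours, lost.
No further breaks.

no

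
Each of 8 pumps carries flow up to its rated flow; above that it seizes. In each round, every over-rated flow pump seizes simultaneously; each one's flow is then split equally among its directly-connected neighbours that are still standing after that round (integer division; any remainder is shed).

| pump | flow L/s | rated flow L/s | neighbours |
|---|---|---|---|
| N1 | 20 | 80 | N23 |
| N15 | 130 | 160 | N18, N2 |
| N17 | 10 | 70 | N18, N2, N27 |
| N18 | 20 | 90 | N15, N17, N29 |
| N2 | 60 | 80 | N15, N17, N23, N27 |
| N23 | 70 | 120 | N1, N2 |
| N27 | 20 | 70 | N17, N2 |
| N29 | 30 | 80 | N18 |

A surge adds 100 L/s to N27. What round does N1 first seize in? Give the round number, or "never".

Round 1 — N27 at 120 > 70. N27 seizes.
  N27 sheds 120 L/s to N17, N2: 60 each.
    N17: 10+60 = 70 ≤ 70
    N2: 60+60 = 120 > 80
Round 2 — N2 seizes.
  N2 sheds 120 L/s to N15, N17, N23: 40 each.
    N15: 130+40 = 170 > 160
    N17: 70+40 = 110 > 70
    N23: 70+40 = 110 ≤ 120
Round 3 — N15, N17 seize.
  N15 sheds 170 L/s to N18: 170 each.
    N18: 20+170 = 190 > 90
  N17 sheds 110 L/s to N18: 110 each.
    N18: 190+110 = 300 > 90
Round 4 — N18 seizes.
  N18 sheds 300 L/s to N29: 300 each.
    N29: 30+300 = 330 > 80
Round 5 — N29 seizes.
  N29 sheds 330 L/s: no online neighbours, lost.
No further seizures.

never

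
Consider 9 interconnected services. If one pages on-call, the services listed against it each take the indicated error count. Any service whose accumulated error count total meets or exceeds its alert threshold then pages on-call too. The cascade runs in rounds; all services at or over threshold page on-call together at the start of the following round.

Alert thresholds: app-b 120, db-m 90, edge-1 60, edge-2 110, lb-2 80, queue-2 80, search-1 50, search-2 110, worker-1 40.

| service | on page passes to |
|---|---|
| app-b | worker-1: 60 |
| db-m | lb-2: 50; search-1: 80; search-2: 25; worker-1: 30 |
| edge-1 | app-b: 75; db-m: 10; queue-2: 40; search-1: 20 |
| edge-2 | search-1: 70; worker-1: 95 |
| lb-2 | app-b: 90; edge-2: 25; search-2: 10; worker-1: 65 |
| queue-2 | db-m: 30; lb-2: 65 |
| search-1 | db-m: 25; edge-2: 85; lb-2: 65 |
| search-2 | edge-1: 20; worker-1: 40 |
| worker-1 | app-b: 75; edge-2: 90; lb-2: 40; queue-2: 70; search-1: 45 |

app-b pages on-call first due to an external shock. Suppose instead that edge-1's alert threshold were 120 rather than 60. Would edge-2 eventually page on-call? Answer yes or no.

With edge-1's alert threshold at 120:
Round 1 — app-b pages on-call (initial).
  worker-1: +60 → 60 ≥ 40
Round 2 — worker-1 pages on-call.
  edge-2: +90 → 90 < 110
  lb-2: +40 → 40 < 80
  queue-2: +70 → 70 < 80
  search-1: +45 → 45 < 50
No further pages.

no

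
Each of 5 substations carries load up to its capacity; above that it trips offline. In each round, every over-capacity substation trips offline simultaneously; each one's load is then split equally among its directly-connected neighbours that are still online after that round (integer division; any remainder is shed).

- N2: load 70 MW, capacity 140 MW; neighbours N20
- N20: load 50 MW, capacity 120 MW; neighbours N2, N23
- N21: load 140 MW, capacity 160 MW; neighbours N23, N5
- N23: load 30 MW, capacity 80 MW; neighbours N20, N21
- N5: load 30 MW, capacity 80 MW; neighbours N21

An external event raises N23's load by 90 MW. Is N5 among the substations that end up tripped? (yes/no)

yes

Round 1 — N23 at 120 > 80. N23 trips offline.
  N23 sheds 120 MW to N20, N21: 60 each.
    N20: 50+60 = 110 ≤ 120
    N21: 140+60 = 200 > 160
Round 2 — N21 trips offline.
  N21 sheds 200 MW to N5: 200 each.
    N5: 30+200 = 230 > 80
Round 3 — N5 trips offline.
  N5 sheds 230 MW: no online neighbours, lost.
No further trips.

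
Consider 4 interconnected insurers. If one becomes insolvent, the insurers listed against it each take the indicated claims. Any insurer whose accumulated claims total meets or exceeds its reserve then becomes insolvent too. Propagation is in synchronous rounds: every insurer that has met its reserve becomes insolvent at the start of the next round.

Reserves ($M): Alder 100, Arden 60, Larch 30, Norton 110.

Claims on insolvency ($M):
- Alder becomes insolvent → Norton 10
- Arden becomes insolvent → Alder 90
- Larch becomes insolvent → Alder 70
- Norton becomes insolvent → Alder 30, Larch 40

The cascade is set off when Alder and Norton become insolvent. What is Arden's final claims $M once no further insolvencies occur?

0

Round 1 — Alder, Norton become insolvent (initial).
  Larch: +40 → 40 ≥ 30
Round 2 — Larch becomes insolvent.
No further insolvencies.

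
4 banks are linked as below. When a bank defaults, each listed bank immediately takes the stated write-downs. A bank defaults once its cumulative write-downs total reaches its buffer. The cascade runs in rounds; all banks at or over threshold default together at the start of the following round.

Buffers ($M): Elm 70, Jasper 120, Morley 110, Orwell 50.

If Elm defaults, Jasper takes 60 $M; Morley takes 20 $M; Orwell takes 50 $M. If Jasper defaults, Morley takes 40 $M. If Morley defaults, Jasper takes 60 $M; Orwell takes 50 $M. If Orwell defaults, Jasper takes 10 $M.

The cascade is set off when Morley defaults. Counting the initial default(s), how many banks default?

2

Round 1 — Morley defaults (initial).
  Jasper: +60 → 60 < 120
  Orwell: +50 → 50 ≥ 50
Round 2 — Orwell defaults.
  Jasper: +10 → 70 < 120
No further defaults.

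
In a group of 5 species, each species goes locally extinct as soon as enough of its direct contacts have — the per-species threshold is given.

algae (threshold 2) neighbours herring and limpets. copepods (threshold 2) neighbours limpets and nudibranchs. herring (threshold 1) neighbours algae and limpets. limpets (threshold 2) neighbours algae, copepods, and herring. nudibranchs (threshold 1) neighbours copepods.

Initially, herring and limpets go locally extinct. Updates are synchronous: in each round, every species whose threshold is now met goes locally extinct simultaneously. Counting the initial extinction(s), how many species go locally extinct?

3

Round 1 — herring, limpets go locally extinct (initial).
Round 2 — checking thresholds:
  algae: 2 of 2 neighbours ≥ 2, goes locally extinct.
  copepods: 1 of 2 neighbours < 2, not yet.
Round 3 — no new extinctions; cascade stops.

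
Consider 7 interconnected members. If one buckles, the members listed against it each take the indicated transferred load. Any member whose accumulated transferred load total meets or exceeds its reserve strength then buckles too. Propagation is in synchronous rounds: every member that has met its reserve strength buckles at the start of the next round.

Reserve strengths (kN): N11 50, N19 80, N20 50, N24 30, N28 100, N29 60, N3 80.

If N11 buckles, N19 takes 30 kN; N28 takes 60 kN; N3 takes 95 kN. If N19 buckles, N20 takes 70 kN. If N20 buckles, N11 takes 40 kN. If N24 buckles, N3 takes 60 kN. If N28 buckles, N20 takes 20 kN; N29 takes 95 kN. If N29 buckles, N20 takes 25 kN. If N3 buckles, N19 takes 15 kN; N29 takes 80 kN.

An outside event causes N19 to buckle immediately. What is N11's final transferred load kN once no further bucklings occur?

Round 1 — N19 buckles (initial).
  N20: +70 → 70 ≥ 50
Round 2 — N20 buckles.
  N11: +40 → 40 < 50
No further bucklings.

40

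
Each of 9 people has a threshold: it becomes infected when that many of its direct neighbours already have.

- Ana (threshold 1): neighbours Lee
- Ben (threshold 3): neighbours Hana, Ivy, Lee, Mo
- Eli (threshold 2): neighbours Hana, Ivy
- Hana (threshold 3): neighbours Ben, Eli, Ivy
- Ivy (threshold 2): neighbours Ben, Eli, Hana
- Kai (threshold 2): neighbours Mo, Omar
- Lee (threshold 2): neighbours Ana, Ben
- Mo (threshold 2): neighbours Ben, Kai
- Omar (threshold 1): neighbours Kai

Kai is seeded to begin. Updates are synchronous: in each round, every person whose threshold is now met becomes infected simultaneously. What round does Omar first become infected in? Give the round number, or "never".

2

Round 1 — Kai becomes infected (initial).
Round 2 — checking thresholds:
  Mo: 1 of 2 neighbours < 2, not yet.
  Omar: 1 of 1 neighbours ≥ 1, becomes infected.
Round 3 — no new infections; cascade stops.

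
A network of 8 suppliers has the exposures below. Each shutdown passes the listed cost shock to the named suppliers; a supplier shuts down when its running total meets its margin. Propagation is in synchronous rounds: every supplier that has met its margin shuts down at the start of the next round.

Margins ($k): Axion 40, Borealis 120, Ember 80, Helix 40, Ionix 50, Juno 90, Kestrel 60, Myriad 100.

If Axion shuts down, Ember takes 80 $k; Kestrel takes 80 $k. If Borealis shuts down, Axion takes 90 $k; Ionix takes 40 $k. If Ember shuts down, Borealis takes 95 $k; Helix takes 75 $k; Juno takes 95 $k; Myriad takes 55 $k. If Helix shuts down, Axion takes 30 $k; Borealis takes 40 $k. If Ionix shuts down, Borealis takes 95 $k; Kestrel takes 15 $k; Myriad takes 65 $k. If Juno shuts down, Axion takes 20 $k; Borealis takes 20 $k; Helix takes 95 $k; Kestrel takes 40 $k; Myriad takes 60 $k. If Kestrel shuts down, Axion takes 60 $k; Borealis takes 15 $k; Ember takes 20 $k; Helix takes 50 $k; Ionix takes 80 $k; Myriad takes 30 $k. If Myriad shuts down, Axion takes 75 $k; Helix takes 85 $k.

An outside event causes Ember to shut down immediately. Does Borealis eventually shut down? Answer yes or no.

Round 1 — Ember shuts down (initial).
  Borealis: +95 → 95 < 120
  Helix: +75 → 75 ≥ 40
  Juno: +95 → 95 ≥ 90
  Myriad: +55 → 55 < 100
Round 2 — Helix, Juno shut down.
  Axion: +30+20 → 50 ≥ 40
  Borealis: +40+20 → 155 ≥ 120
  Kestrel: +40 → 40 < 60
  Myriad: +60 → 115 ≥ 100
Round 3 — Axion, Borealis, Myriad shut down.
  Ionix: +40 → 40 < 50
  Kestrel: +80 → 120 ≥ 60
Round 4 — Kestrel shuts down.
  Ionix: +80 → 120 ≥ 50
Round 5 — Ionix shuts down.
No further shutdowns.

yes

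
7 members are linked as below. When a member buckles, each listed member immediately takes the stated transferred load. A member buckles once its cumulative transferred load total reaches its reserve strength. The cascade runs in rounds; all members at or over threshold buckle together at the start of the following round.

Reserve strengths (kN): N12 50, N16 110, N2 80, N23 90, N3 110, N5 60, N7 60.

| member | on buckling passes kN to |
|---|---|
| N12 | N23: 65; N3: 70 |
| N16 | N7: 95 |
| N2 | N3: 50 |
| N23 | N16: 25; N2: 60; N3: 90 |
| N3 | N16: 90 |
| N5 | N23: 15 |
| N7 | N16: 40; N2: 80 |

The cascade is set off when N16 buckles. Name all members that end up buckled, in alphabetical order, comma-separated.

N16, N2, N7

Round 1 — N16 buckles (initial).
  N7: +95 → 95 ≥ 60
Round 2 — N7 buckles.
  N2: +80 → 80 ≥ 80
Round 3 — N2 buckles.
  N3: +50 → 50 < 110
No further bucklings.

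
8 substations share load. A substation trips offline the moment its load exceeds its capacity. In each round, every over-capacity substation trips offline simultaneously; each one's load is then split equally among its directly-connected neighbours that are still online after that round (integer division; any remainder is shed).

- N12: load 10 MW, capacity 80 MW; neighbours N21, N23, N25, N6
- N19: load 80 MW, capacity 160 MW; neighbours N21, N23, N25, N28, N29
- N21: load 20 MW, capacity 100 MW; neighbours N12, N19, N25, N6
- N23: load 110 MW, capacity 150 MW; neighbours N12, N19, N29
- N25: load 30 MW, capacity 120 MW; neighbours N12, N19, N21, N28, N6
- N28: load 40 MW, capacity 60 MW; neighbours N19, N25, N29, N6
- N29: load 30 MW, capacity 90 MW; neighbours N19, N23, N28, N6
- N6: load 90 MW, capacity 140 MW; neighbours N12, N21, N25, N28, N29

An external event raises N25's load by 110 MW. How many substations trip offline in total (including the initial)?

2

Round 1 — N25 at 140 > 120. N25 trips offline.
  N25 sheds 140 MW to N12, N19, N21, N28, N6: 28 each.
    N12: 10+28 = 38 ≤ 80
    N19: 80+28 = 108 ≤ 160
    N21: 20+28 = 48 ≤ 100
    N28: 40+28 = 68 > 60
    N6: 90+28 = 118 ≤ 140
Round 2 — N28 trips offline.
  N28 sheds 68 MW to N19, N29, N6: 22 each (2 lost).
    N19: 108+22 = 130 ≤ 160
    N29: 30+22 = 52 ≤ 90
    N6: 118+22 = 140 ≤ 140
No further trips.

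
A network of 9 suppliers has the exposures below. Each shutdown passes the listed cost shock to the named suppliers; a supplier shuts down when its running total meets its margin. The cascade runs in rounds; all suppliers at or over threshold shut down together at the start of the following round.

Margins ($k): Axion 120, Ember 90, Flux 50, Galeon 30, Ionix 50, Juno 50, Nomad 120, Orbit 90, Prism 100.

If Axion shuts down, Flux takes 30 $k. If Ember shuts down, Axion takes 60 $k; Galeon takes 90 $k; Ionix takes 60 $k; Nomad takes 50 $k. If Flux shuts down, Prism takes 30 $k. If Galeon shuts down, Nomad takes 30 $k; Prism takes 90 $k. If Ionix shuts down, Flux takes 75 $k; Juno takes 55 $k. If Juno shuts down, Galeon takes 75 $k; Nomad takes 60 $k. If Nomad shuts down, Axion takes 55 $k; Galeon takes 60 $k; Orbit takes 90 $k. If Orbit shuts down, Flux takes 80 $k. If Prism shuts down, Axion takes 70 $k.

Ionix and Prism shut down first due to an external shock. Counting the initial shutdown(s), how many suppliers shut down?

5

Round 1 — Ionix, Prism shut down (initial).
  Axion: +70 → 70 < 120
  Flux: +75 → 75 ≥ 50
  Juno: +55 → 55 ≥ 50
Round 2 — Flux, Juno shut down.
  Galeon: +75 → 75 ≥ 30
  Nomad: +60 → 60 < 120
Round 3 — Galeon shuts down.
  Nomad: +30 → 90 < 120
No further shutdowns.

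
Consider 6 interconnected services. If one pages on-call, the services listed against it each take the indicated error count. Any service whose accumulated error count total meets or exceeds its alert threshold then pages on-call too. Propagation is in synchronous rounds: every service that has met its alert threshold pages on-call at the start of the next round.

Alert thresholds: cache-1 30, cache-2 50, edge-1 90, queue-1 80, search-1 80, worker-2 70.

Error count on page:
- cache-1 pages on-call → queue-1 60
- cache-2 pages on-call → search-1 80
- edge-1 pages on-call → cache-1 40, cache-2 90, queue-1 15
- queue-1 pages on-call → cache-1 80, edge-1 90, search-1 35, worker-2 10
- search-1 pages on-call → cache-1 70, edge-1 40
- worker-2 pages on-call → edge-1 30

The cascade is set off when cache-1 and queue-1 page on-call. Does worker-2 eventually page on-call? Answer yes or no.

Round 1 — cache-1, queue-1 page on-call (initial).
  edge-1: +90 → 90 ≥ 90
  search-1: +35 → 35 < 80
  worker-2: +10 → 10 < 70
Round 2 — edge-1 pages on-call.
  cache-2: +90 → 90 ≥ 50
Round 3 — cache-2 pages on-call.
  search-1: +80 → 115 ≥ 80
Round 4 — search-1 pages on-call.
No further pages.

no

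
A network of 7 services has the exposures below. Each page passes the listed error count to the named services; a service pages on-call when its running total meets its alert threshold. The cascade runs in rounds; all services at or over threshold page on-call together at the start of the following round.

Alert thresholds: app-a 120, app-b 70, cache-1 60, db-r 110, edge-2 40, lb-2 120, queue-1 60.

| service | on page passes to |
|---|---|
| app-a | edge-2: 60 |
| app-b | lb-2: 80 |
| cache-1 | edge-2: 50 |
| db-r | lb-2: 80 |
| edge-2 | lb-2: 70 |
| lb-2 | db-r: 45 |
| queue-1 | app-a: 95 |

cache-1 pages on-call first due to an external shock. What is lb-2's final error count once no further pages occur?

70

Round 1 — cache-1 pages on-call (initial).
  edge-2: +50 → 50 ≥ 40
Round 2 — edge-2 pages on-call.
  lb-2: +70 → 70 < 120
No further pages.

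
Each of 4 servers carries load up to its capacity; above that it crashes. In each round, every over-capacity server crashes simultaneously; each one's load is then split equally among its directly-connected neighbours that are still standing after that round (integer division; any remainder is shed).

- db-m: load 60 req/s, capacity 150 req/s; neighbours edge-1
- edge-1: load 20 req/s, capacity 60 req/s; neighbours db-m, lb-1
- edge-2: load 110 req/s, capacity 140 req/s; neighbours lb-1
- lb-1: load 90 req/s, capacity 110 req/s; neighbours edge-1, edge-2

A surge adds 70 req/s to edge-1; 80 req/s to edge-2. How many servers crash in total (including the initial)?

3

Round 1 — edge-1 at 90 > 60; edge-2 at 190 > 140. edge-1, edge-2 crash.
  edge-1 sheds 90 req/s to db-m, lb-1: 45 each.
    db-m: 60+45 = 105 ≤ 150
    lb-1: 90+45 = 135 > 110
  edge-2 sheds 190 req/s to lb-1: 190 each.
    lb-1: 135+190 = 325 > 110
Round 2 — lb-1 crashes.
  lb-1 sheds 325 req/s: no online neighbours, lost.
No further crashes.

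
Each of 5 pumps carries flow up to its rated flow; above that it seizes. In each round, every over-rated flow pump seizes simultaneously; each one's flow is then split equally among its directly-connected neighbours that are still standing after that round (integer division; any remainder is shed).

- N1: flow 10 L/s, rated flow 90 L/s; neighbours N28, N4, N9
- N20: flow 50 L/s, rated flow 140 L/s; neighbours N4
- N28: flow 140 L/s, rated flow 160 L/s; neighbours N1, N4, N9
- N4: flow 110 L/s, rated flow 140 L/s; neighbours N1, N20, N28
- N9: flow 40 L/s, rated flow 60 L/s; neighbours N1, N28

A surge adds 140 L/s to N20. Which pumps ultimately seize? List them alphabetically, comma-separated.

Round 1 — N20 at 190 > 140. N20 seizes.
  N20 sheds 190 L/s to N4: 190 each.
    N4: 110+190 = 300 > 140
Round 2 — N4 seizes.
  N4 sheds 300 L/s to N1, N28: 150 each.
    N1: 10+150 = 160 > 90
    N28: 140+150 = 290 > 160
Round 3 — N1, N28 seize.
  N1 sheds 160 L/s to N9: 160 each.
    N9: 40+160 = 200 > 60
  N28 sheds 290 L/s to N9: 290 each.
    N9: 200+290 = 490 > 60
Round 4 — N9 seizes.
  N9 sheds 490 L/s: no online neighbours, lost.
No further seizures.

N1, N20, N28, N4, N9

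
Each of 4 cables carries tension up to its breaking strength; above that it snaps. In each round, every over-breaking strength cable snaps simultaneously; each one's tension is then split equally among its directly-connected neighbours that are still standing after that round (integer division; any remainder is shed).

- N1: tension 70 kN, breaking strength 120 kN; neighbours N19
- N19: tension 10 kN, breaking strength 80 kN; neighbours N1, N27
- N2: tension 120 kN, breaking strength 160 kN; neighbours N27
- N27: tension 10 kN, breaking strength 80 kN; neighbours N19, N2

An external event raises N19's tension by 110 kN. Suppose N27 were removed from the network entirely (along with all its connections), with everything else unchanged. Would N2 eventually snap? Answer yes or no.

With N27 removed:
Round 1 — N19 at 120 > 80. N19 snaps.
  N19 sheds 120 kN to N1: 120 each.
    N1: 70+120 = 190 > 120
Round 2 — N1 snaps.
  N1 sheds 190 kN: no online neighbours, lost.
No further breaks.

no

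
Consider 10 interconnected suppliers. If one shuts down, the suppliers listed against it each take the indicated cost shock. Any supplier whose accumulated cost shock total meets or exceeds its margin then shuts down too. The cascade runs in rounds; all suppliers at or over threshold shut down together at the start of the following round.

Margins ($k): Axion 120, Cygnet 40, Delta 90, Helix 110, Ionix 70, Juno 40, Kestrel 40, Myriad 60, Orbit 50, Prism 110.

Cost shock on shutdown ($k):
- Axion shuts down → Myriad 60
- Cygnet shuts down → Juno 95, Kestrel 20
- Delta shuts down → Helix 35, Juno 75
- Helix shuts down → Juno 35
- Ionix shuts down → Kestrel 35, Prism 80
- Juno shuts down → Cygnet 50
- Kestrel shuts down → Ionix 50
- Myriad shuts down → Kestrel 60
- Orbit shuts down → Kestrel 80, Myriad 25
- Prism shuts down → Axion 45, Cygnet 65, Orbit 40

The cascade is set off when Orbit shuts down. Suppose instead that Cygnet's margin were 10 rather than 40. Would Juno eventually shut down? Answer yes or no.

no

With Cygnet's margin at 10:
Round 1 — Orbit shuts down (initial).
  Kestrel: +80 → 80 ≥ 40
  Myriad: +25 → 25 < 60
Round 2 — Kestrel shuts down.
  Ionix: +50 → 50 < 70
No further shutdowns.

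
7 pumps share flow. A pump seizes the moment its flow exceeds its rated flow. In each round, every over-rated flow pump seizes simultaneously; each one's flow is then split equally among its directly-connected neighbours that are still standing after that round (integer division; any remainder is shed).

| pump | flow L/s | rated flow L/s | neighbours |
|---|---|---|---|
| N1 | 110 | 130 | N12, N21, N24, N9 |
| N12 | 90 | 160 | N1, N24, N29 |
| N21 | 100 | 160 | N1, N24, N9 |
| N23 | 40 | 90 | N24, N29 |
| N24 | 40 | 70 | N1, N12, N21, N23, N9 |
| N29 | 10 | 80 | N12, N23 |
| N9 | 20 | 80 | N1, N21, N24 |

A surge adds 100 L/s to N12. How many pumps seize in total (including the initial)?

5

Round 1 — N12 at 190 > 160. N12 seizes.
  N12 sheds 190 L/s to N1, N24, N29: 63 each (1 lost).
    N1: 110+63 = 173 > 130
    N24: 40+63 = 103 > 70
    N29: 10+63 = 73 ≤ 80
Round 2 — N1, N24 seize.
  N1 sheds 173 L/s to N21, N9: 86 each (1 lost).
    N21: 100+86 = 186 > 160
    N9: 20+86 = 106 > 80
  N24 sheds 103 L/s to N21, N23, N9: 34 each (1 lost).
    N21: 186+34 = 220 > 160
    N23: 40+34 = 74 ≤ 90
    N9: 106+34 = 140 > 80
Round 3 — N21, N9 seize.
  N21 sheds 220 L/s: no online neighbours, lost.
  N9 sheds 140 L/s: no online neighbours, lost.
No further seizures.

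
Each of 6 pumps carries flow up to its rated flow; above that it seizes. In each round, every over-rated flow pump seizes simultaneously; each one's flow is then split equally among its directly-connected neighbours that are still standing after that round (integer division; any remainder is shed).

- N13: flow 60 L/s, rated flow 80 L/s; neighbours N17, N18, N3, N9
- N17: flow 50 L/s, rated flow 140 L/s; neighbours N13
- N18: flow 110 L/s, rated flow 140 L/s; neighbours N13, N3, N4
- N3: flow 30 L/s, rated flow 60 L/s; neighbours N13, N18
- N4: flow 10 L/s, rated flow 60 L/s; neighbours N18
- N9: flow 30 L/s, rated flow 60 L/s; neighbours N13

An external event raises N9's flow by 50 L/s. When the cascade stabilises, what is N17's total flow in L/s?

Round 1 — N9 at 80 > 60. N9 seizes.
  N9 sheds 80 L/s to N13: 80 each.
    N13: 60+80 = 140 > 80
Round 2 — N13 seizes.
  N13 sheds 140 L/s to N17, N18, N3: 46 each (2 lost).
    N17: 50+46 = 96 ≤ 140
    N18: 110+46 = 156 > 140
    N3: 30+46 = 76 > 60
Round 3 — N18, N3 seize.
  N18 sheds 156 L/s to N4: 156 each.
    N4: 10+156 = 166 > 60
  N3 sheds 76 L/s: no online neighbours, lost.
Round 4 — N4 seizes.
  N4 sheds 166 L/s: no online neighbours, lost.
No further seizures.

96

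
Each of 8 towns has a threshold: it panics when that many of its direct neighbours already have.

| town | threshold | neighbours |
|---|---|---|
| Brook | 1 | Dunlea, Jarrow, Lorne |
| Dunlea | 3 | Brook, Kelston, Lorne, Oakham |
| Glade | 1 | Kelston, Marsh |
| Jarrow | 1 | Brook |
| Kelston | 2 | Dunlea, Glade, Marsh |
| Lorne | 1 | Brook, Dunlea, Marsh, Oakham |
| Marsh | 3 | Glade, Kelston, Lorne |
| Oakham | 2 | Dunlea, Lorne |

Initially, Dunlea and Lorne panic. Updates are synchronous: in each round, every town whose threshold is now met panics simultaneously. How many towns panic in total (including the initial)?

Round 1 — Dunlea, Lorne panic (initial).
Round 2 — checking thresholds:
  Brook: 2 of 3 neighbours ≥ 1, panics.
  Kelston: 1 of 3 neighbours < 2, holds.
  Marsh: 1 of 3 neighbours < 3, holds.
  Oakham: 2 of 2 neighbours ≥ 2, panics.
Round 3 — checking thresholds:
  Jarrow: 1 of 1 neighbours ≥ 1, panics.
  Kelston: 1 of 3 neighbours < 2, holds.
  Marsh: 1 of 3 neighbours < 3, holds.
Round 4 — no new panics; cascade stops.

5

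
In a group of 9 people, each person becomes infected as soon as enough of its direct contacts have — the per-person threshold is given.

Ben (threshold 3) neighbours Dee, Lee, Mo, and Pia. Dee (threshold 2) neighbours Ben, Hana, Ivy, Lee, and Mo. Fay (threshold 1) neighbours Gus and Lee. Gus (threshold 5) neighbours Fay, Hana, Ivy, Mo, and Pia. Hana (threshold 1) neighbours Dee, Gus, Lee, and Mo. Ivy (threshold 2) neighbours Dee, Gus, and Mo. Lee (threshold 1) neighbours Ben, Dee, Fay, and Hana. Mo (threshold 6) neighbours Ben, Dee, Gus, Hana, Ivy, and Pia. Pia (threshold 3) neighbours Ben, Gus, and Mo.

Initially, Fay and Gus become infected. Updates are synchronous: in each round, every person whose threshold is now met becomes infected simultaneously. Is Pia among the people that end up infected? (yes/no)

Round 1 — Fay, Gus become infected (initial).
Round 2 — checking thresholds:
  Hana: 1 of 4 neighbours ≥ 1, becomes infected.
  Ivy: 1 of 3 neighbours < 2, holds.
  Lee: 1 of 4 neighbours ≥ 1, becomes infected.
  Mo: 1 of 6 neighbours < 6, holds.
  Pia: 1 of 3 neighbours < 3, holds.
Round 3 — checking thresholds:
  Ben: 1 of 4 neighbours < 3, holds.
  Dee: 2 of 5 neighbours ≥ 2, becomes infected.
  Ivy: 1 of 3 neighbours < 2, holds.
  Mo: 2 of 6 neighbours < 6, holds.
  Pia: 1 of 3 neighbours < 3, holds.
Round 4 — checking thresholds:
  Ben: 2 of 4 neighbours < 3, holds.
  Ivy: 2 of 3 neighbours ≥ 2, becomes infected.
  Mo: 3 of 6 neighbours < 6, holds.
  Pia: 1 of 3 neighbours < 3, holds.
Round 5 — no new infections; cascade stops.

no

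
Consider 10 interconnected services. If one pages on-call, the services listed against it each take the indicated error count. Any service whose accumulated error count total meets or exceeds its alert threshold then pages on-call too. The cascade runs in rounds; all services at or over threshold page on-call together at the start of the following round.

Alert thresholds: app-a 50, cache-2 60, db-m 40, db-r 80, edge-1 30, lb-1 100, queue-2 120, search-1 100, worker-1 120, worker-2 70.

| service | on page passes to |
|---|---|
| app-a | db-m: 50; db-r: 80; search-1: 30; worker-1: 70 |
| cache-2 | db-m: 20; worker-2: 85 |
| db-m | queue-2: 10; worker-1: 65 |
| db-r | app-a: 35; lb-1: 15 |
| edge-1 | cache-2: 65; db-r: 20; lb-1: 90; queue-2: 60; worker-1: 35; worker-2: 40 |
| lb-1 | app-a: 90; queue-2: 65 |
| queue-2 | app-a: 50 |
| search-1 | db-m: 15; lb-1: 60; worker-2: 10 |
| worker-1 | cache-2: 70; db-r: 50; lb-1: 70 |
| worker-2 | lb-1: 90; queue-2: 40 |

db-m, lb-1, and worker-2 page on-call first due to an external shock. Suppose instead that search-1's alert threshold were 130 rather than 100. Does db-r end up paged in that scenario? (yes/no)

yes

With search-1's alert threshold at 130:
Round 1 — db-m, lb-1, worker-2 page on-call (initial).
  app-a: +90 → 90 ≥ 50
  queue-2: +10+65+40 → 115 < 120
  worker-1: +65 → 65 < 120
Round 2 — app-a pages on-call.
  db-r: +80 → 80 ≥ 80
  search-1: +30 → 30 < 130
  worker-1: +70 → 135 ≥ 120
Round 3 — db-r, worker-1 page on-call.
  cache-2: +70 → 70 ≥ 60
Round 4 — cache-2 pages on-call.
No further pages.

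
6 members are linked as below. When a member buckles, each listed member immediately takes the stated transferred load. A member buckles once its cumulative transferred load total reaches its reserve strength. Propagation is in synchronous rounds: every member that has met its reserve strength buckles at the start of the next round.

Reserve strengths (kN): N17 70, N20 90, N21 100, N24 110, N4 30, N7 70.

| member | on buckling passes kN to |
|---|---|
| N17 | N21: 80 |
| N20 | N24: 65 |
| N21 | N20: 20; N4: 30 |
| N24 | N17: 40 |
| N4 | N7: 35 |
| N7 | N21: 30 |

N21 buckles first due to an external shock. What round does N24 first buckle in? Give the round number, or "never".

Round 1 — N21 buckles (initial).
  N20: +20 → 20 < 90
  N4: +30 → 30 ≥ 30
Round 2 — N4 buckles.
  N7: +35 → 35 < 70
No further bucklings.

never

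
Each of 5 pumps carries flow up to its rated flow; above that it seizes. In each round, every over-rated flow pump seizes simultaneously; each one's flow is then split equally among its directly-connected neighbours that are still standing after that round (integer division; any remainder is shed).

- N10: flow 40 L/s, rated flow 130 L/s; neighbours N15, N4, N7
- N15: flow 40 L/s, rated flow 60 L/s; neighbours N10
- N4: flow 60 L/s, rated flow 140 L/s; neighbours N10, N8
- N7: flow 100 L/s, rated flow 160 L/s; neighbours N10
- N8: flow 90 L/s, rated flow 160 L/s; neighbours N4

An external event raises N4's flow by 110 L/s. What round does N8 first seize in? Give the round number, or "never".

2

Round 1 — N4 at 170 > 140. N4 seizes.
  N4 sheds 170 L/s to N10, N8: 85 each.
    N10: 40+85 = 125 ≤ 130
    N8: 90+85 = 175 > 160
Round 2 — N8 seizes.
  N8 sheds 175 L/s: no online neighbours, lost.
No further seizures.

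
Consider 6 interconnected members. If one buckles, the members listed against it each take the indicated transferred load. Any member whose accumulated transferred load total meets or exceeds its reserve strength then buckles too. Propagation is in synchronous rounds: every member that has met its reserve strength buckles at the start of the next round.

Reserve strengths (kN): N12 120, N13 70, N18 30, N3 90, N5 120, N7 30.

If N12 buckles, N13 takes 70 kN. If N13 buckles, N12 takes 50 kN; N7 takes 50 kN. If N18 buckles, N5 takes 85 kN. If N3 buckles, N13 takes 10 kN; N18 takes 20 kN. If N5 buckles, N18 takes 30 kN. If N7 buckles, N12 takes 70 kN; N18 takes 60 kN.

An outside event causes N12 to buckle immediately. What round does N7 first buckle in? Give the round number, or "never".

Round 1 — N12 buckles (initial).
  N13: +70 → 70 ≥ 70
Round 2 — N13 buckles.
  N7: +50 → 50 ≥ 30
Round 3 — N7 buckles.
  N18: +60 → 60 ≥ 30
Round 4 — N18 buckles.
  N5: +85 → 85 < 120
No further bucklings.

3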